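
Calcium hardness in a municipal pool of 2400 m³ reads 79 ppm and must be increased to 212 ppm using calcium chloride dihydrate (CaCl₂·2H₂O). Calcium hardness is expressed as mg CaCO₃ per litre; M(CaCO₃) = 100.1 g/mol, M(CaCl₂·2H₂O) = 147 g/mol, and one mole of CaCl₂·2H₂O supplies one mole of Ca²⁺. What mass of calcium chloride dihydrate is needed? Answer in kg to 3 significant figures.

Volume: 2400 m³ = 2,400,000 L.
Hardness to add: (212 − 79) = 133 mg/L as CaCO₃ × 2,400,000 L = 319,200 g as CaCO₃.
Moles of Ca²⁺ (1 mol Ca²⁺ ≡ 1 mol CaCO₃): 319,200 / 100.1 g/mol = 3189 mol.
Mass of CaCl₂·2H₂O: 3189 × 147 = 468,800 g.

469 kg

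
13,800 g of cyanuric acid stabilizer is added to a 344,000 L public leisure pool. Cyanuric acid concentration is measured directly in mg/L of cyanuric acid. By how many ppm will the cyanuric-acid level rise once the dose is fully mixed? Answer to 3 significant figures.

40.1 ppm

Rise: 13,800 g / 344,000 L × 1000 = 40.12 mg/L.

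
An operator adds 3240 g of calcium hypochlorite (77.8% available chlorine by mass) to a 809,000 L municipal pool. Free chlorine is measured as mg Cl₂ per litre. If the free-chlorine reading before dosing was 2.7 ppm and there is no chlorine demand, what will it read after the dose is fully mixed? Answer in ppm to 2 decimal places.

5.82 ppm

Available chlorine delivered: 3240 g × 0.778 = 2521 g as Cl₂.
Concentration rise: 2521 g / 809,000 L = 3.116 mg/L = 3.12 ppm.
Final FC: 2.7 + 3.12 = 5.82 ppm.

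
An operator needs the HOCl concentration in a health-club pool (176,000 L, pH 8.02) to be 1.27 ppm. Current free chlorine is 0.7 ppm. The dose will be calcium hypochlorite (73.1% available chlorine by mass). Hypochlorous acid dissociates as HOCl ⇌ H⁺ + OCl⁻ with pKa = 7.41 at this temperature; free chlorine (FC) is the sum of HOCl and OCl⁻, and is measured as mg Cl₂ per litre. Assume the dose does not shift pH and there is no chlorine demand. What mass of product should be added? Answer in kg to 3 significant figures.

[OCl⁻]/[HOCl] = 10^(pH − pKa) = 10^(8.02 − 7.41) = 4.074; fraction as HOCl = 1/(1 + 4.074) = 0.1971.
Free chlorine required for 1.27 ppm HOCl: 1.27 / 0.1971 = 6.444 ppm.
FC to add: 6.444 − 0.7 = 5.744 mg/L as Cl₂.
Cl₂ equivalent: 5.744 mg/L × 176,000 L = 1011 g.
Product at 73.1% available Cl: 1011 / 0.731 = 1383 g.

1.38 kg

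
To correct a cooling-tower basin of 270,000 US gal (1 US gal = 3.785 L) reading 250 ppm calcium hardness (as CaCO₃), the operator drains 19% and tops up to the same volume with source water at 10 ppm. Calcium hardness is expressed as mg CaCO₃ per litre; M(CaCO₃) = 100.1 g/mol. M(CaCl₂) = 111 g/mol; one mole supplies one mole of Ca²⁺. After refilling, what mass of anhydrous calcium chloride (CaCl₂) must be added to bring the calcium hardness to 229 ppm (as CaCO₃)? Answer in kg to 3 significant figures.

Volume: 270,000 US gal × 3.785 L/gal = 1,021,950 L.
After draining 19% and refilling: 250 × 0.81 + 10 × 0.19 = 204.4 ppm.
Deficit to target: 229 − 204.4 = 24.6 mg/L.
As CaCO₃: 24.6 mg/L × 1,021,950 L = 25,140 g; ÷ 100.1 = 251.1 mol Ca²⁺.
Mass: 251.1 × 111 = 27,880 g.

27.9 kg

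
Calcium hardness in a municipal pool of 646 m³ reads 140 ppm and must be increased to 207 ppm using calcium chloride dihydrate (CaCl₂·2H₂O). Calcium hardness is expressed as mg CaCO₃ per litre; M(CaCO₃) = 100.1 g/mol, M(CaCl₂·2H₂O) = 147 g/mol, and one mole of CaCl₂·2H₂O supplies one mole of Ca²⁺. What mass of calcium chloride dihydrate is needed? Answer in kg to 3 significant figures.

63.6 kg

Volume: 646 m³ = 646,000 L.
Hardness to add: (207 − 140) = 67 mg/L as CaCO₃ × 646,000 L = 43,280 g as CaCO₃.
Moles of Ca²⁺ (1 mol Ca²⁺ ≡ 1 mol CaCO₃): 43,280 / 100.1 g/mol = 432.4 mol.
Mass of CaCl₂·2H₂O: 432.4 × 147 = 63,560 g.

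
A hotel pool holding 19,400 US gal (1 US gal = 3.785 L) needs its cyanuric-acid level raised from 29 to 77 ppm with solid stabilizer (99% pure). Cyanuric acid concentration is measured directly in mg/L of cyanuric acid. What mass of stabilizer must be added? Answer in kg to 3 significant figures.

Volume: 19,400 US gal × 3.785 L/gal = 73,429 L.
CYA to add: (77 − 29) = 48 mg/L × 73,429 L = 3525 g cyanuric acid.
At 99% purity: 3525 / 0.99 = 3560 g product.

3.56 kg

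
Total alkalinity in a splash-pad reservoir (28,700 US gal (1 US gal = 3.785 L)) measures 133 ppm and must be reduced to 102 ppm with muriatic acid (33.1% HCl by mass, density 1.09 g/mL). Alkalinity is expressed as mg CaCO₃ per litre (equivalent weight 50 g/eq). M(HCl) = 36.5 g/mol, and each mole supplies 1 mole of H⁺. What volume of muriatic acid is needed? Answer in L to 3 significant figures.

Volume: 28,700 US gal × 3.785 L/gal = 108,630 L.
Alkalinity to neutralize: (133 − 102) = 31 mg/L as CaCO₃ × 108,630 L = 3368 g as CaCO₃.
Equivalents of H⁺ required: 3368 ÷ 50 g/eq = 67.35 eq = 67.35 mol HCl.
Mass of HCl: 67.35 × 36.5 = 2458 g.
Mass of 33.1% solution: 2458 / 0.331 = 7427 g.
Volume: 7427 g ÷ 1.09 g/mL = 6814 mL.

6.81 L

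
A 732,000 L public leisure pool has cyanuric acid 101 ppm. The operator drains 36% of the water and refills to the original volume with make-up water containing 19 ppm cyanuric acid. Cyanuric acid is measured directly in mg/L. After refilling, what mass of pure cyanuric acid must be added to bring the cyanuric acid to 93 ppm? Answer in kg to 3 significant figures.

After draining 36% and refilling: 101 × 0.64 + 19 × 0.36 = 71.48 ppm.
Deficit to target: 93 − 71.48 = 21.52 mg/L.
Mass: 21.52 mg/L × 732,000 L = 15,750 g cyanuric acid.

15.8 kg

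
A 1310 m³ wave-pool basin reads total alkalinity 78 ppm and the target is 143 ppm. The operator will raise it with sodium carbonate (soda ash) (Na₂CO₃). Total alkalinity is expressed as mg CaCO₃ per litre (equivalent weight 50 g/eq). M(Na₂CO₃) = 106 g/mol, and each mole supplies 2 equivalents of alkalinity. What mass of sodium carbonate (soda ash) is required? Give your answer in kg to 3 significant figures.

90.3 kg

Volume: 1310 m³ = 1,310,000 L.
Alkalinity to add: (143 − 78) = 65 mg/L as CaCO₃ × 1,310,000 L = 85,150 g as CaCO₃.
Equivalents: 85,150 g ÷ 50 g/eq = 1703 eq.
Each mole of Na₂CO₃ supplies 2 eq, so 1703 / 2 = 851.5 mol.
Mass: 851.5 mol × 106 g/mol = 90,260 g.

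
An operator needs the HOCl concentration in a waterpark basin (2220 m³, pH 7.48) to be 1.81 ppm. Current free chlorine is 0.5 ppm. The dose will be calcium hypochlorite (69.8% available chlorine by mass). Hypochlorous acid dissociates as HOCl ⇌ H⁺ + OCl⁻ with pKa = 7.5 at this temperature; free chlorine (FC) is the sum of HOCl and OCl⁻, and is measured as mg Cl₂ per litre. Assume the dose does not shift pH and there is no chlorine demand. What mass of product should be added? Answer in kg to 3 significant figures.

Volume: 2220 m³ = 2,220,000 L.
[OCl⁻]/[HOCl] = 10^(pH − pKa) = 10^(7.48 − 7.5) = 0.955; fraction as HOCl = 1/(1 + 0.955) = 0.5115.
Free chlorine required for 1.81 ppm HOCl: 1.81 / 0.5115 = 3.539 ppm.
FC to add: 3.539 − 0.5 = 3.039 mg/L as Cl₂.
Cl₂ equivalent: 3.039 mg/L × 2,220,000 L = 6746 g.
Product at 69.8% available Cl: 6746 / 0.698 = 9664 g.

9.66 kg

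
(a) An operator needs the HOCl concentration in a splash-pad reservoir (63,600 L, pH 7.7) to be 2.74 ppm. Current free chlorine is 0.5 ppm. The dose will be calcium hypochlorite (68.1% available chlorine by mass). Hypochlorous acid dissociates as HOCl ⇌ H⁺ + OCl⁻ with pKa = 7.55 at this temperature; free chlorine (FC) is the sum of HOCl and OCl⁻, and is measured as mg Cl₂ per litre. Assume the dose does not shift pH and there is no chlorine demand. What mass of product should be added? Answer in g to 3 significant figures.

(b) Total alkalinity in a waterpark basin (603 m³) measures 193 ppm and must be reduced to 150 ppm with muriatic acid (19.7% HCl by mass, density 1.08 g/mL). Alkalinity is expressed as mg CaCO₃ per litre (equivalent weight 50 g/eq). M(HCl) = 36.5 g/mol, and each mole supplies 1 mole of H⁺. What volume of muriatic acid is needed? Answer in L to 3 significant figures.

(a) [OCl⁻]/[HOCl] = 10^(pH − pKa) = 10^(7.7 − 7.55) = 1.413; fraction as HOCl = 1/(1 + 1.413) = 0.4145.
(a) Free chlorine required for 2.74 ppm HOCl: 2.74 / 0.4145 = 6.61 ppm.
(a) FC to add: 6.61 − 0.5 = 6.11 mg/L as Cl₂.
(a) Cl₂ equivalent: 6.11 mg/L × 63,600 L = 388.6 g.
(a) Product at 68.1% available Cl: 388.6 / 0.681 = 570.7 g.

(b) Volume: 603 m³ = 603,000 L.
(b) Alkalinity to neutralize: (193 − 150) = 43 mg/L as CaCO₃ × 603,000 L = 25,930 g as CaCO₃.
(b) Equivalents of H⁺ required: 25,930 ÷ 50 g/eq = 518.6 eq = 518.6 mol HCl.
(b) Mass of HCl: 518.6 × 36.5 = 18,930 g.
(b) Mass of 19.7% solution: 18,930 / 0.197 = 96,080 g.
(b) Volume: 96,080 g ÷ 1.08 g/mL = 88,960 mL.

(a) 571 g; (b) 89.0 L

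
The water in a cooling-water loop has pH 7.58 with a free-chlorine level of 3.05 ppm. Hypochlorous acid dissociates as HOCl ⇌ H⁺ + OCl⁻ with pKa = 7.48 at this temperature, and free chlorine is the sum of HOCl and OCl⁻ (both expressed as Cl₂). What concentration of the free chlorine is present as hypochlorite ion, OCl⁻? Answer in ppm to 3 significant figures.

[OCl⁻]/[HOCl] = 10^(pH − pKa) = 10^(7.58 − 7.48) = 10^0.10 = 1.259.
Fraction as HOCl = 1 / (1 + 1.259) = 0.4427.
OCl⁻ = (1 − 0.4427) × 3.05 ppm = 1.7 ppm.

1.70 ppm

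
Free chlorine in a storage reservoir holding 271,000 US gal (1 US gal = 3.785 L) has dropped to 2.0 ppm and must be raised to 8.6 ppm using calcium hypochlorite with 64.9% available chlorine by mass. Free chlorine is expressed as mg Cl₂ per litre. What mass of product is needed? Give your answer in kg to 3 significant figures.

10.4 kg

Volume: 271,000 US gal × 3.785 L/gal = 1,025,735 L.
Chlorine deficit: 8.6 − 2.0 = 6.6 ppm = 6.6 mg/L as Cl₂.
Cl₂ equivalent needed: 6.6 mg/L × 1,025,735 L = 6,770,000 mg = 6770 g.
Product at 64.9% available chlorine: 6770 / 0.649 = 10,430 g.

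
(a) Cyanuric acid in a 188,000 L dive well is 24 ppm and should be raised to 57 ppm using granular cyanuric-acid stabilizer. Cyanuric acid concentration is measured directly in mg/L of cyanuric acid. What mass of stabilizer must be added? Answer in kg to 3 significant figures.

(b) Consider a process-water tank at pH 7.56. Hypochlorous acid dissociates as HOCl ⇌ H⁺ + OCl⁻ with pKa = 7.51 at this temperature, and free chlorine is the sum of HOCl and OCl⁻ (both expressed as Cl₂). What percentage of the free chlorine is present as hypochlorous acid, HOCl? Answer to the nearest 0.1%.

(a) CYA to add: (57 − 24) = 33 mg/L × 188,000 L = 6204 g cyanuric acid.

(b) [OCl⁻]/[HOCl] = 10^(pH − pKa) = 10^(7.56 − 7.51) = 10^0.05 = 1.122.
(b) Fraction as HOCl = 1 / (1 + 1.122) = 0.4712.

(a) 6.20 kg; (b) 47.1%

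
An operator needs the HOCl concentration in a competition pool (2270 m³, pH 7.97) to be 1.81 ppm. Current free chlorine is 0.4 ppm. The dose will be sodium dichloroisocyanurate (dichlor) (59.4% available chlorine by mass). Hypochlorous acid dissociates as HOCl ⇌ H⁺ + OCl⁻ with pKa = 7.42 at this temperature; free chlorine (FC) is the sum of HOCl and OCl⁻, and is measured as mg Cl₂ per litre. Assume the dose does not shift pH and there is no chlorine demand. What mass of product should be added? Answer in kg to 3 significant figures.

29.9 kg

Volume: 2270 m³ = 2,270,000 L.
[OCl⁻]/[HOCl] = 10^(pH − pKa) = 10^(7.97 − 7.42) = 3.548; fraction as HOCl = 1/(1 + 3.548) = 0.2199.
Free chlorine required for 1.81 ppm HOCl: 1.81 / 0.2199 = 8.232 ppm.
FC to add: 8.232 − 0.4 = 7.832 mg/L as Cl₂.
Cl₂ equivalent: 7.832 mg/L × 2,270,000 L = 17,780 g.
Product at 59.4% available Cl: 17,780 / 0.594 = 29,930 g.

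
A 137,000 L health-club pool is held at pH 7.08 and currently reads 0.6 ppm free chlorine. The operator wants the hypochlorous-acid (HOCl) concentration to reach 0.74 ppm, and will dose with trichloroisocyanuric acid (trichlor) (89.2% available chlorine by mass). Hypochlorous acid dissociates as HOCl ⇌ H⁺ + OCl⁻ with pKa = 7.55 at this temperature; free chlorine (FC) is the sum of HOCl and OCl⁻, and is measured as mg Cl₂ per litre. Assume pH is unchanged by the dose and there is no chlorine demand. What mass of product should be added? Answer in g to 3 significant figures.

[OCl⁻]/[HOCl] = 10^(pH − pKa) = 10^(7.08 − 7.55) = 0.3388; fraction as HOCl = 1/(1 + 0.3388) = 0.7469.
Free chlorine required for 0.74 ppm HOCl: 0.74 / 0.7469 = 0.9907 ppm.
FC to add: 0.9907 − 0.6 = 0.3907 mg/L as Cl₂.
Cl₂ equivalent: 0.3907 mg/L × 137,000 L = 53.53 g.
Product at 89.2% available Cl: 53.53 / 0.892 = 60.01 g.

60.0 g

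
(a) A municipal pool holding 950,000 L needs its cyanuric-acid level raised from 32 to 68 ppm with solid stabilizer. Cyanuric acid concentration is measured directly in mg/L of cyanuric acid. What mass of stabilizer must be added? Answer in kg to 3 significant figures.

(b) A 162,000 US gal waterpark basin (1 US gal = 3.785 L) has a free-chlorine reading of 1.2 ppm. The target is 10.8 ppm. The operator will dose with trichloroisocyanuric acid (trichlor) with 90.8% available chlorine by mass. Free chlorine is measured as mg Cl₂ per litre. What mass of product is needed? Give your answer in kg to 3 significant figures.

(a) CYA to add: (68 − 32) = 36 mg/L × 950,000 L = 34,200 g cyanuric acid.

(b) Volume: 162,000 US gal × 3.785 L/gal = 613,170 L.
(b) Chlorine deficit: 10.8 − 1.2 = 9.6 ppm = 9.6 mg/L as Cl₂.
(b) Cl₂ equivalent needed: 9.6 mg/L × 613,170 L = 5,886,000 mg = 5886 g.
(b) Product at 90.8% available chlorine: 5886 / 0.908 = 6483 g.

(a) 34.2 kg; (b) 6.48 kg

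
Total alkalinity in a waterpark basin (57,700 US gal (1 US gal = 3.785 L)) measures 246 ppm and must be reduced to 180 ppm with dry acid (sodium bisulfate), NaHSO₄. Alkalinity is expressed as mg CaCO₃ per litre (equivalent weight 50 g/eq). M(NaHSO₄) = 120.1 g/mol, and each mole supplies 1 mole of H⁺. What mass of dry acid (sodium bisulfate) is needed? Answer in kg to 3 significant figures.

Volume: 57,700 US gal × 3.785 L/gal = 218,394 L.
Alkalinity to neutralize: (246 − 180) = 66 mg/L as CaCO₃ × 218,394 L = 14,410 g as CaCO₃.
Equivalents of H⁺ required: 14,410 ÷ 50 g/eq = 288.3 eq = 288.3 mol NaHSO₄.
Mass of NaHSO₄: 288.3 × 120.1 = 34,620 g.

34.6 kg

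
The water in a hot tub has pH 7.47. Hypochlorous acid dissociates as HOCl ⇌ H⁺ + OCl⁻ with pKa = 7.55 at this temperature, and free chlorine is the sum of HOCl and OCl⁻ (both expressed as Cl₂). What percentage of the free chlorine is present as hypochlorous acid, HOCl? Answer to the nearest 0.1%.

[OCl⁻]/[HOCl] = 10^(pH − pKa) = 10^(7.47 − 7.55) = 10^-0.08 = 0.8318.
Fraction as HOCl = 1 / (1 + 0.8318) = 0.5459.

54.6%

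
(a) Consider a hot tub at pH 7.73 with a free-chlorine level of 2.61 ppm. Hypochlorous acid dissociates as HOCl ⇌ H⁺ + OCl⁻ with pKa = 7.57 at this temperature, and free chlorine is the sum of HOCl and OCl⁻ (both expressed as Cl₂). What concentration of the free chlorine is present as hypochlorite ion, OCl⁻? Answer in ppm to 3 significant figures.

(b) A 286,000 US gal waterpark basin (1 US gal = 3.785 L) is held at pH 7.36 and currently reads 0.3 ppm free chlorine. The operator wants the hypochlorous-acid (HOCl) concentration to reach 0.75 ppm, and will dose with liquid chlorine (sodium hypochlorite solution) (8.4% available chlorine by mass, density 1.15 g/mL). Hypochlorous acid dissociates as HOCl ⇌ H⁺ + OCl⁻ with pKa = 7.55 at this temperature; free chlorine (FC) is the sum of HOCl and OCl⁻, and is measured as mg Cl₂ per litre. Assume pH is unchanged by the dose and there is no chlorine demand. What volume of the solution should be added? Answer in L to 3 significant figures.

(a) [OCl⁻]/[HOCl] = 10^(pH − pKa) = 10^(7.73 − 7.57) = 10^0.16 = 1.445.
(a) Fraction as HOCl = 1 / (1 + 1.445) = 0.4089.
(a) OCl⁻ = (1 − 0.4089) × 2.61 ppm = 1.543 ppm.

(b) Volume: 286,000 US gal × 3.785 L/gal = 1,082,510 L.
(b) [OCl⁻]/[HOCl] = 10^(pH − pKa) = 10^(7.36 − 7.55) = 0.6457; fraction as HOCl = 1/(1 + 0.6457) = 0.6077.
(b) Free chlorine required for 0.75 ppm HOCl: 0.75 / 0.6077 = 1.234 ppm.
(b) FC to add: 1.234 − 0.3 = 0.9342 mg/L as Cl₂.
(b) Cl₂ equivalent: 0.9342 mg/L × 1,082,510 L = 1011 g.
(b) Product at 8.4% available Cl: 1011 / 0.084 = 12,040 g.
(b) Volume: 12,040 g ÷ 1.15 g/mL = 10,470 mL.

(a) 1.54 ppm; (b) 10.5 L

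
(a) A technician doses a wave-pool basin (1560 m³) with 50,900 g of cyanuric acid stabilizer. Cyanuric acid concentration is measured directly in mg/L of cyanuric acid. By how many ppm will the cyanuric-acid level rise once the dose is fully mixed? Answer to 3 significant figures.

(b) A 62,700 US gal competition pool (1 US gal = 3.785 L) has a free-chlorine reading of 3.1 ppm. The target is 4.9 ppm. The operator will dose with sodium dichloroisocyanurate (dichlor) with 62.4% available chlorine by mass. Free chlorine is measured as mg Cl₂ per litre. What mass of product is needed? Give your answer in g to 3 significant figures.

(a) Volume: 1560 m³ = 1,560,000 L.
(a) Rise: 50,900 g / 1,560,000 L × 1000 = 32.63 mg/L.

(b) Volume: 62,700 US gal × 3.785 L/gal = 237,320 L.
(b) Chlorine deficit: 4.9 − 3.1 = 1.8 ppm = 1.8 mg/L as Cl₂.
(b) Cl₂ equivalent needed: 1.8 mg/L × 237,320 L = 427,200 mg = 427.2 g.
(b) Product at 62.4% available chlorine: 427.2 / 0.624 = 684.6 g.

(a) 32.6 ppm; (b) 685 g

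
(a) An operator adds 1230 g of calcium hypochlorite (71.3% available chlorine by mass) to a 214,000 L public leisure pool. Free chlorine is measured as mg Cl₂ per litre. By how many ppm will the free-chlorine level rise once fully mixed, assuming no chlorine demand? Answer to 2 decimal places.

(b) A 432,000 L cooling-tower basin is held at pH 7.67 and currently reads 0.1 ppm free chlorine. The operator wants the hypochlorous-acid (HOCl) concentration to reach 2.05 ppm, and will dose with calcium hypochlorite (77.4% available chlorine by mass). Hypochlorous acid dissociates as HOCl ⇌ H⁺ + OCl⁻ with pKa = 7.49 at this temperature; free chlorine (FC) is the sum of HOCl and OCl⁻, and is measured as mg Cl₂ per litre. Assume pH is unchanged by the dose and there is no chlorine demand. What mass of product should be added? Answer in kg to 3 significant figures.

(a) 4.10 ppm; (b) 2.82 kg

(a) Available chlorine delivered: 1230 g × 0.713 = 877 g as Cl₂.
(a) Concentration rise: 877 g / 214,000 L = 4.098 mg/L = 4.10 ppm.

(b) [OCl⁻]/[HOCl] = 10^(pH − pKa) = 10^(7.67 − 7.49) = 1.514; fraction as HOCl = 1/(1 + 1.514) = 0.3978.
(b) Free chlorine required for 2.05 ppm HOCl: 2.05 / 0.3978 = 5.153 ppm.
(b) FC to add: 5.153 − 0.1 = 5.053 mg/L as Cl₂.
(b) Cl₂ equivalent: 5.053 mg/L × 432,000 L = 2183 g.
(b) Product at 77.4% available Cl: 2183 / 0.774 = 2820 g.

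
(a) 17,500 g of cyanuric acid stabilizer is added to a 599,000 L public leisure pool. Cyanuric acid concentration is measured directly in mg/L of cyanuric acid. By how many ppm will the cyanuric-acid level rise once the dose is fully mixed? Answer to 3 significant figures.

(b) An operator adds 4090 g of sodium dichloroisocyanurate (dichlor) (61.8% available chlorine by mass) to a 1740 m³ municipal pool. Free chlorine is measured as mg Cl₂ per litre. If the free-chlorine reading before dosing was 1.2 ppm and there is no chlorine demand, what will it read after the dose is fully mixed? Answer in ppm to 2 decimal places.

(a) 29.2 ppm; (b) 2.65 ppm

(a) Rise: 17,500 g / 599,000 L × 1000 = 29.22 mg/L.

(b) Volume: 1740 m³ = 1,740,000 L.
(b) Available chlorine delivered: 4090 g × 0.618 = 2528 g as Cl₂.
(b) Concentration rise: 2528 g / 1,740,000 L = 1.453 mg/L = 1.45 ppm.
(b) Final FC: 1.2 + 1.45 = 2.65 ppm.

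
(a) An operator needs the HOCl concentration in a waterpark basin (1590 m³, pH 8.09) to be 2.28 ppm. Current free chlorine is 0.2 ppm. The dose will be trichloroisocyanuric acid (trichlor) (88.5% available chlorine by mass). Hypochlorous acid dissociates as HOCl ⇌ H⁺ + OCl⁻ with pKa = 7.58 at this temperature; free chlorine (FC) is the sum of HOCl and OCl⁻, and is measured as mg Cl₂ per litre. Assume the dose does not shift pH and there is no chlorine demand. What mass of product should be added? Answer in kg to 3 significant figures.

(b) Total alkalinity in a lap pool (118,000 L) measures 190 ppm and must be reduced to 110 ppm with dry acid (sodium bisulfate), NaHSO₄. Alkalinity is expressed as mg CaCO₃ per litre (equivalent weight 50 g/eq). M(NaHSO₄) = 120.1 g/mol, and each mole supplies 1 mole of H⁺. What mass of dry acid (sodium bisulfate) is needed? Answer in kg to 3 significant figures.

(a) Volume: 1590 m³ = 1,590,000 L.
(a) [OCl⁻]/[HOCl] = 10^(pH − pKa) = 10^(8.09 − 7.58) = 3.236; fraction as HOCl = 1/(1 + 3.236) = 0.2361.
(a) Free chlorine required for 2.28 ppm HOCl: 2.28 / 0.2361 = 9.658 ppm.
(a) FC to add: 9.658 − 0.2 = 9.458 mg/L as Cl₂.
(a) Cl₂ equivalent: 9.458 mg/L × 1,590,000 L = 15,040 g.
(a) Product at 88.5% available Cl: 15,040 / 0.885 = 16,990 g.

(b) Alkalinity to neutralize: (190 − 110) = 80 mg/L as CaCO₃ × 118,000 L = 9440 g as CaCO₃.
(b) Equivalents of H⁺ required: 9440 ÷ 50 g/eq = 188.8 eq = 188.8 mol NaHSO₄.
(b) Mass of NaHSO₄: 188.8 × 120.1 = 22,670 g.

(a) 17.0 kg; (b) 22.7 kg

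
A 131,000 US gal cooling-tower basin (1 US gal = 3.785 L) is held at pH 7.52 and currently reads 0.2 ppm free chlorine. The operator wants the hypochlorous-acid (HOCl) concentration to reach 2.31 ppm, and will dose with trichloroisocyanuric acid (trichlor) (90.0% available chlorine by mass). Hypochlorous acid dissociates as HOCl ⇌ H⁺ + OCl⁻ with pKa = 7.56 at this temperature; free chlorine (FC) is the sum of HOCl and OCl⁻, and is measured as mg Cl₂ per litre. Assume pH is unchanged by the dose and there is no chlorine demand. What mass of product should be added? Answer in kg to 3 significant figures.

Volume: 131,000 US gal × 3.785 L/gal = 495,835 L.
[OCl⁻]/[HOCl] = 10^(pH − pKa) = 10^(7.52 − 7.56) = 0.912; fraction as HOCl = 1/(1 + 0.912) = 0.523.
Free chlorine required for 2.31 ppm HOCl: 2.31 / 0.523 = 4.417 ppm.
FC to add: 4.417 − 0.2 = 4.217 mg/L as Cl₂.
Cl₂ equivalent: 4.217 mg/L × 495,835 L = 2091 g.
Product at 90.0% available Cl: 2091 / 0.9 = 2323 g.

2.32 kg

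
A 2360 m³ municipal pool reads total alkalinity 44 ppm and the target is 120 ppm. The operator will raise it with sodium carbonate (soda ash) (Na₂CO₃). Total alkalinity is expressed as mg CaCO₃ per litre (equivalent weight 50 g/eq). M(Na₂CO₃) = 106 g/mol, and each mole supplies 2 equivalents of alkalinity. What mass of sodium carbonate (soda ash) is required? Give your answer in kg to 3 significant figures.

Volume: 2360 m³ = 2,360,000 L.
Alkalinity to add: (120 − 44) = 76 mg/L as CaCO₃ × 2,360,000 L = 179,400 g as CaCO₃.
Equivalents: 179,400 g ÷ 50 g/eq = 3587 eq.
Each mole of Na₂CO₃ supplies 2 eq, so 3587 / 2 = 1794 mol.
Mass: 1794 mol × 106 g/mol = 190,100 g.

190 kg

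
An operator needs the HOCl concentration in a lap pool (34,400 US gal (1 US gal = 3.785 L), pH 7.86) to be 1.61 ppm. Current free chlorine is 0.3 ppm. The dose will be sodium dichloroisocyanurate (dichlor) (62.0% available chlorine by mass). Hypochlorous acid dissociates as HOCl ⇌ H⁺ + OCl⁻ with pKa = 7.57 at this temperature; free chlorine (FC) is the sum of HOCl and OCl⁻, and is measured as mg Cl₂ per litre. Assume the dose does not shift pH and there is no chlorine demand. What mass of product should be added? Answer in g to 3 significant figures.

Volume: 34,400 US gal × 3.785 L/gal = 130,204 L.
[OCl⁻]/[HOCl] = 10^(pH − pKa) = 10^(7.86 − 7.57) = 1.95; fraction as HOCl = 1/(1 + 1.95) = 0.339.
Free chlorine required for 1.61 ppm HOCl: 1.61 / 0.339 = 4.749 ppm.
FC to add: 4.749 − 0.3 = 4.449 mg/L as Cl₂.
Cl₂ equivalent: 4.449 mg/L × 130,204 L = 579.3 g.
Product at 62.0% available Cl: 579.3 / 0.62 = 934.4 g.

934 g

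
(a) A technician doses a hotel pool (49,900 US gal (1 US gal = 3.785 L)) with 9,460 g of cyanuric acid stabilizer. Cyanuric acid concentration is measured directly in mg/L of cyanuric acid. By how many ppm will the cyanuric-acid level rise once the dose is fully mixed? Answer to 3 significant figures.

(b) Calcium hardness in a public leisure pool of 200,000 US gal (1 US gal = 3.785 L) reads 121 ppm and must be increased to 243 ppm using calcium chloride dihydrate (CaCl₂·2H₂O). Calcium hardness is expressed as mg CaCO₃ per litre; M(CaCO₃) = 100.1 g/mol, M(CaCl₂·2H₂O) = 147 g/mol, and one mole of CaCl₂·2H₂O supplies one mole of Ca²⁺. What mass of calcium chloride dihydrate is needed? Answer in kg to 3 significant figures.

(a) Volume: 49,900 US gal × 3.785 L/gal = 188,872 L.
(a) Rise: 9,460 g / 188,872 L × 1000 = 50.09 mg/L.

(b) Volume: 200,000 US gal × 3.785 L/gal = 757,000 L.
(b) Hardness to add: (243 − 121) = 122 mg/L as CaCO₃ × 757,000 L = 92,350 g as CaCO₃.
(b) Moles of Ca²⁺ (1 mol Ca²⁺ ≡ 1 mol CaCO₃): 92,350 / 100.1 g/mol = 922.6 mol.
(b) Mass of CaCl₂·2H₂O: 922.6 × 147 = 135,600 g.

(a) 50.1 ppm; (b) 136 kg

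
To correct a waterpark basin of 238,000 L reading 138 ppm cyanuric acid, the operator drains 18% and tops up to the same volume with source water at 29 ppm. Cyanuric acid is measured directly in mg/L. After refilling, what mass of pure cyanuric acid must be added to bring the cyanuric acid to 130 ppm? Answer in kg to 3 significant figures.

2.77 kg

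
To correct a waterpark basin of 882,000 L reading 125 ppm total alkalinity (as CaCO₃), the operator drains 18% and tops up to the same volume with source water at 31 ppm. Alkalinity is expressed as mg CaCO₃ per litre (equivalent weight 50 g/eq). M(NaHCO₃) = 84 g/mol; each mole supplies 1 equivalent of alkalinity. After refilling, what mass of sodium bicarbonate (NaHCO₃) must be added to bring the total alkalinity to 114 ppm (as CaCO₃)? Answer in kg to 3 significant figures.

After draining 18% and refilling: 125 × 0.82 + 31 × 0.18 = 108.08 ppm.
Deficit to target: 114 − 108.08 = 5.92 mg/L.
As CaCO₃: 5.92 mg/L × 882,000 L = 5221 g; ÷ 50 g/eq ÷ 1 = 104.4 mol NaHCO₃.
Mass: 104.4 × 84 = 8772 g.

8.77 kg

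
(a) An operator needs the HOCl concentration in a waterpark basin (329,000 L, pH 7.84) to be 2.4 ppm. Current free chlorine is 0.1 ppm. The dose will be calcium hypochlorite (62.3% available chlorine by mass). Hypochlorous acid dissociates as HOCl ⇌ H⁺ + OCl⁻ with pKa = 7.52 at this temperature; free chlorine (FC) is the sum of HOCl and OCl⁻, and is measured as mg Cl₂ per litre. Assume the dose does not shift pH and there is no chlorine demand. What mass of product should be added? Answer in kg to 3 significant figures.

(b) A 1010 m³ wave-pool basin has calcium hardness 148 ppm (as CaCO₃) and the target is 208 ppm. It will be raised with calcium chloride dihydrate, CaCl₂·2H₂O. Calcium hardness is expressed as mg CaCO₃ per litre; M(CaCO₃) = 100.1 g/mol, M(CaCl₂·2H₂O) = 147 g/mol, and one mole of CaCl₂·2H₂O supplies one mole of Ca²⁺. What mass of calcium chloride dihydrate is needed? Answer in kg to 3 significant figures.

(a) [OCl⁻]/[HOCl] = 10^(pH − pKa) = 10^(7.84 − 7.52) = 2.089; fraction as HOCl = 1/(1 + 2.089) = 0.3237.
(a) Free chlorine required for 2.4 ppm HOCl: 2.4 / 0.3237 = 7.414 ppm.
(a) FC to add: 7.414 − 0.1 = 7.314 mg/L as Cl₂.
(a) Cl₂ equivalent: 7.314 mg/L × 329,000 L = 2406 g.
(a) Product at 62.3% available Cl: 2406 / 0.623 = 3863 g.

(b) Volume: 1010 m³ = 1,010,000 L.
(b) Hardness to add: (208 − 148) = 60 mg/L as CaCO₃ × 1,010,000 L = 60,600 g as CaCO₃.
(b) Moles of Ca²⁺ (1 mol Ca²⁺ ≡ 1 mol CaCO₃): 60,600 / 100.1 g/mol = 605.4 mol.
(b) Mass of CaCl₂·2H₂O: 605.4 × 147 = 88,990 g.

(a) 3.86 kg; (b) 89.0 kg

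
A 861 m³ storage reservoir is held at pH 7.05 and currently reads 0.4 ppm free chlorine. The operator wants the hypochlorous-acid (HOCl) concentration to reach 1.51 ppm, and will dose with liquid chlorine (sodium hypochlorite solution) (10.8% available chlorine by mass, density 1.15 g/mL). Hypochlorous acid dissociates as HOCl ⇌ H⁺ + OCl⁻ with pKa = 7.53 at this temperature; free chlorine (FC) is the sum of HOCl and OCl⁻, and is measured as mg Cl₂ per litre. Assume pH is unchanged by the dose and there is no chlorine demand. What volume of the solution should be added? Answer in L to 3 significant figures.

Volume: 861 m³ = 861,000 L.
[OCl⁻]/[HOCl] = 10^(pH − pKa) = 10^(7.05 − 7.53) = 0.3311; fraction as HOCl = 1/(1 + 0.3311) = 0.7512.
Free chlorine required for 1.51 ppm HOCl: 1.51 / 0.7512 = 2.01 ppm.
FC to add: 2.01 − 0.4 = 1.61 mg/L as Cl₂.
Cl₂ equivalent: 1.61 mg/L × 861,000 L = 1386 g.
Product at 10.8% available Cl: 1386 / 0.108 = 12,840 g.
Volume: 12,840 g ÷ 1.15 g/mL = 11,160 mL.

11.2 L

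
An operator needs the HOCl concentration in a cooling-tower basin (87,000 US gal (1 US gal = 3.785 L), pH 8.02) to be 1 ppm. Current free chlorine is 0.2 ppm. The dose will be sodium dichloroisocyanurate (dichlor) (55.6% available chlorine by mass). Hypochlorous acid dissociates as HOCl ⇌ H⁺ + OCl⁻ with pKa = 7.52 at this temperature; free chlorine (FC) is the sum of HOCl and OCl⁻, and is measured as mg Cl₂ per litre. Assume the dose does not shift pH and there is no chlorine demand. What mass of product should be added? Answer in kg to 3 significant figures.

2.35 kg

Volume: 87,000 US gal × 3.785 L/gal = 329,295 L.
[OCl⁻]/[HOCl] = 10^(pH − pKa) = 10^(8.02 − 7.52) = 3.162; fraction as HOCl = 1/(1 + 3.162) = 0.2403.
Free chlorine required for 1 ppm HOCl: 1 / 0.2403 = 4.162 ppm.
FC to add: 4.162 − 0.2 = 3.962 mg/L as Cl₂.
Cl₂ equivalent: 3.962 mg/L × 329,295 L = 1305 g.
Product at 55.6% available Cl: 1305 / 0.556 = 2347 g.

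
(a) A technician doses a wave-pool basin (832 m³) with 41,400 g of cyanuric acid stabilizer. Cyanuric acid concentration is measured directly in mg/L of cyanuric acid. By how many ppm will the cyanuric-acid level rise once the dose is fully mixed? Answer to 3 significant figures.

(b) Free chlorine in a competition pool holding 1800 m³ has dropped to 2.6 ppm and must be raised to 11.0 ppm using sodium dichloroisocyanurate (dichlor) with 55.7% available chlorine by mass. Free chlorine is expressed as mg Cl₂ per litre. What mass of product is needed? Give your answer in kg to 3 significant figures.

(a) Volume: 832 m³ = 832,000 L.
(a) Rise: 41,400 g / 832,000 L × 1000 = 49.76 mg/L.

(b) Volume: 1800 m³ = 1,800,000 L.
(b) Chlorine deficit: 11.0 − 2.6 = 8.4 ppm = 8.4 mg/L as Cl₂.
(b) Cl₂ equivalent needed: 8.4 mg/L × 1,800,000 L = 15,120,000 mg = 15,120 g.
(b) Product at 55.7% available chlorine: 15,120 / 0.557 = 27,150 g.

(a) 49.8 ppm; (b) 27.1 kg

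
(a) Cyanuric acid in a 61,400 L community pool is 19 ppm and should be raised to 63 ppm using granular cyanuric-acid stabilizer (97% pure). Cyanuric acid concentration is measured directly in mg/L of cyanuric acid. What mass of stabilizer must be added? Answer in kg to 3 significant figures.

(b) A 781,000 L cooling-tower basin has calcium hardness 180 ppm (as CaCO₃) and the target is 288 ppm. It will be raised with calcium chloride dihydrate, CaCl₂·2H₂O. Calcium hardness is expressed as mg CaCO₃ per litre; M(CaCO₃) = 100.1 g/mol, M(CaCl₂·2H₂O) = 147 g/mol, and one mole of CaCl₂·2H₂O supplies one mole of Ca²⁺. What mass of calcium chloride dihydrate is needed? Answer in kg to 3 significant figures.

(a) 2.79 kg; (b) 124 kg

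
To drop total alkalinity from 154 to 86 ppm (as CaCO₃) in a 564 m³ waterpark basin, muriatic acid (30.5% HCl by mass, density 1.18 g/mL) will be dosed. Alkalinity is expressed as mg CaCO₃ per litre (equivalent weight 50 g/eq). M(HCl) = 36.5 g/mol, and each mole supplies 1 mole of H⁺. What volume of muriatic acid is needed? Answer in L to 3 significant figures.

Volume: 564 m³ = 564,000 L.
Alkalinity to neutralize: (154 − 86) = 68 mg/L as CaCO₃ × 564,000 L = 38,350 g as CaCO₃.
Equivalents of H⁺ required: 38,350 ÷ 50 g/eq = 767 eq = 767 mol HCl.
Mass of HCl: 767 × 36.5 = 28,000 g.
Mass of 30.5% solution: 28,000 / 0.305 = 91,790 g.
Volume: 91,790 g ÷ 1.18 g/mL = 77,790 mL.

77.8 L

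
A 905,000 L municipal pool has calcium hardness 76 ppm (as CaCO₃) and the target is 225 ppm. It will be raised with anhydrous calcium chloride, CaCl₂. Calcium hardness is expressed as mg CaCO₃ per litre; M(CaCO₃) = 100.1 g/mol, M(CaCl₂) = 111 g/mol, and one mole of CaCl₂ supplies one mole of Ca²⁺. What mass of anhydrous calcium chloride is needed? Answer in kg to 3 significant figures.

150 kg

Hardness to add: (225 − 76) = 149 mg/L as CaCO₃ × 905,000 L = 134,800 g as CaCO₃.
Moles of Ca²⁺ (1 mol Ca²⁺ ≡ 1 mol CaCO₃): 134,800 / 100.1 g/mol = 1347 mol.
Mass of CaCl₂: 1347 × 111 = 149,500 g.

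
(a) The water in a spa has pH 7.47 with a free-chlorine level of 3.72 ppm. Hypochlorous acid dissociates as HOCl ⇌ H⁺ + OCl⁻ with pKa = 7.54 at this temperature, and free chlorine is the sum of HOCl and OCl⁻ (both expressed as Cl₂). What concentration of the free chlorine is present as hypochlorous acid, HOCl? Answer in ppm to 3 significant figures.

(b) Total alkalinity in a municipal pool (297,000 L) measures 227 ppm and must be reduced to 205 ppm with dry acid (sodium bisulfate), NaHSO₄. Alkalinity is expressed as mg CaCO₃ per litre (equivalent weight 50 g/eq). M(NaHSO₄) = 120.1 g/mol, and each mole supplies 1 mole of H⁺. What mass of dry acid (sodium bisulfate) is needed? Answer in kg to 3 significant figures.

(a) 2.01 ppm; (b) 15.7 kg

(a) [OCl⁻]/[HOCl] = 10^(pH − pKa) = 10^(7.47 − 7.54) = 10^-0.07 = 0.8511.
(a) Fraction as HOCl = 1 / (1 + 0.8511) = 0.5402.
(a) HOCl = 0.5402 × 3.72 ppm = 2.01 ppm.

(b) Alkalinity to neutralize: (227 − 205) = 22 mg/L as CaCO₃ × 297,000 L = 6534 g as CaCO₃.
(b) Equivalents of H⁺ required: 6534 ÷ 50 g/eq = 130.7 eq = 130.7 mol NaHSO₄.
(b) Mass of NaHSO₄: 130.7 × 120.1 = 15,690 g.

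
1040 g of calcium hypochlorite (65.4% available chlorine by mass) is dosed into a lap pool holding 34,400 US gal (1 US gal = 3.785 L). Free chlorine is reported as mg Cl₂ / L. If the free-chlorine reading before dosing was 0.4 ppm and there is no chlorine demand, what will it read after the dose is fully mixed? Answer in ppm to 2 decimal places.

Volume: 34,400 US gal × 3.785 L/gal = 130,204 L.
Available chlorine delivered: 1040 g × 0.654 = 680.2 g as Cl₂.
Concentration rise: 680.2 g / 130,204 L = 5.224 mg/L = 5.22 ppm.
Final FC: 0.4 + 5.22 = 5.62 ppm.

5.62 ppm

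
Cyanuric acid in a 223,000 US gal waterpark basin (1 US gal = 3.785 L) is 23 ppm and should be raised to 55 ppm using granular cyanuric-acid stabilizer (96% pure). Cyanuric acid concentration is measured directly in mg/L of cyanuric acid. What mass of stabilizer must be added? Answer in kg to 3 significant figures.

28.1 kg

Volume: 223,000 US gal × 3.785 L/gal = 844,055 L.
CYA to add: (55 − 23) = 32 mg/L × 844,055 L = 27,010 g cyanuric acid.
At 96% purity: 27,010 / 0.96 = 28,140 g product.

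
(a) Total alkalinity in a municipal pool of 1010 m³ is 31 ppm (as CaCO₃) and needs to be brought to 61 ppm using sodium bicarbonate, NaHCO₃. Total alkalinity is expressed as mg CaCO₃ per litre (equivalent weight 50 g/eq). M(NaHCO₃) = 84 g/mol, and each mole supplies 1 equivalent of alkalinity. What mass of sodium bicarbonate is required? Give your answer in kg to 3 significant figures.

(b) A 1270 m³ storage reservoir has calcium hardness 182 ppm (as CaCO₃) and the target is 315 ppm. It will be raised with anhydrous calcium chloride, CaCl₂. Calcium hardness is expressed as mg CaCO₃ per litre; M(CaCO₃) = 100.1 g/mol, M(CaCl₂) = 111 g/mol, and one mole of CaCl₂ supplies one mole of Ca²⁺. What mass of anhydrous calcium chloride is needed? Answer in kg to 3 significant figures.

(a) 50.9 kg; (b) 187 kg

(a) Volume: 1010 m³ = 1,010,000 L.
(a) Alkalinity to add: (61 − 31) = 30 mg/L as CaCO₃ × 1,010,000 L = 30,300 g as CaCO₃.
(a) Equivalents: 30,300 g ÷ 50 g/eq = 606 eq.
(a) NaHCO₃ supplies 1 eq per mole → 606 mol.
(a) Mass: 606 mol × 84 g/mol = 50,900 g.

(b) Volume: 1270 m³ = 1,270,000 L.
(b) Hardness to add: (315 − 182) = 133 mg/L as CaCO₃ × 1,270,000 L = 168,900 g as CaCO₃.
(b) Moles of Ca²⁺ (1 mol Ca²⁺ ≡ 1 mol CaCO₃): 168,900 / 100.1 g/mol = 1687 mol.
(b) Mass of CaCl₂: 1687 × 111 = 187,300 g.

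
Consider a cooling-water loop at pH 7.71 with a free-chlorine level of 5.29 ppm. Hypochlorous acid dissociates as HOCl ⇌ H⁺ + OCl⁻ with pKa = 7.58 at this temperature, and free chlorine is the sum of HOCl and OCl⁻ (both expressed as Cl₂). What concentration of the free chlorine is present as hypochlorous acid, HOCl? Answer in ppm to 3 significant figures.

[OCl⁻]/[HOCl] = 10^(pH − pKa) = 10^(7.71 − 7.58) = 10^0.13 = 1.349.
Fraction as HOCl = 1 / (1 + 1.349) = 0.4257.
HOCl = 0.4257 × 5.29 ppm = 2.252 ppm.

2.25 ppm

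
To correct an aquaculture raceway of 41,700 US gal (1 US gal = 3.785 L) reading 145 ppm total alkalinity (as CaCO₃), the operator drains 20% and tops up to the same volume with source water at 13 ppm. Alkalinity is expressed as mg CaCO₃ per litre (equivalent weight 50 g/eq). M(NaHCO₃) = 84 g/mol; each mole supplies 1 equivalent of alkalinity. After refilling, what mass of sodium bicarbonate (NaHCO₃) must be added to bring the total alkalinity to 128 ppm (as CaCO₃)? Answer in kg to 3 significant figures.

2.49 kg

Volume: 41,700 US gal × 3.785 L/gal = 157,834 L.
After draining 20% and refilling: 145 × 0.80 + 13 × 0.20 = 118.6 ppm.
Deficit to target: 128 − 118.6 = 9.4 mg/L.
As CaCO₃: 9.4 mg/L × 157,834 L = 1484 g; ÷ 50 g/eq ÷ 1 = 29.67 mol NaHCO₃.
Mass: 29.67 × 84 = 2493 g.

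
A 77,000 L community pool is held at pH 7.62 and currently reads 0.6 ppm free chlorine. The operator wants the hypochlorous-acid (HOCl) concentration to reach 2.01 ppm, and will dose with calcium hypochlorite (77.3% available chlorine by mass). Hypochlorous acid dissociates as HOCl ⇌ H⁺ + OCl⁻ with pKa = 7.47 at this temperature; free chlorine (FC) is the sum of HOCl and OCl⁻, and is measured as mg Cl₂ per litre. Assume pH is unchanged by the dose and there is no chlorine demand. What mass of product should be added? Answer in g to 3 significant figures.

423 g

[OCl⁻]/[HOCl] = 10^(pH − pKa) = 10^(7.62 − 7.47) = 1.413; fraction as HOCl = 1/(1 + 1.413) = 0.4145.
Free chlorine required for 2.01 ppm HOCl: 2.01 / 0.4145 = 4.849 ppm.
FC to add: 4.849 − 0.6 = 4.249 mg/L as Cl₂.
Cl₂ equivalent: 4.249 mg/L × 77,000 L = 327.2 g.
Product at 77.3% available Cl: 327.2 / 0.773 = 423.3 g.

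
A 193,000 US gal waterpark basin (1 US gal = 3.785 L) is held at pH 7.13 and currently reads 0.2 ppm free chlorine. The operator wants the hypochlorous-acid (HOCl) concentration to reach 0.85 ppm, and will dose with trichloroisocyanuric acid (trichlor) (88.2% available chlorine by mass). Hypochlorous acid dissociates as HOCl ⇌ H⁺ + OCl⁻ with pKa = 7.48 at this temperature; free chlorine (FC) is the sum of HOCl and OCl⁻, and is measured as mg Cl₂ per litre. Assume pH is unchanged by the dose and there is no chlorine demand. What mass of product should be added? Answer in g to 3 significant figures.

Volume: 193,000 US gal × 3.785 L/gal = 730,505 L.
[OCl⁻]/[HOCl] = 10^(pH − pKa) = 10^(7.13 − 7.48) = 0.4467; fraction as HOCl = 1/(1 + 0.4467) = 0.6912.
Free chlorine required for 0.85 ppm HOCl: 0.85 / 0.6912 = 1.23 ppm.
FC to add: 1.23 − 0.2 = 1.03 mg/L as Cl₂.
Cl₂ equivalent: 1.03 mg/L × 730,505 L = 752.2 g.
Product at 88.2% available Cl: 752.2 / 0.882 = 852.8 g.

853 g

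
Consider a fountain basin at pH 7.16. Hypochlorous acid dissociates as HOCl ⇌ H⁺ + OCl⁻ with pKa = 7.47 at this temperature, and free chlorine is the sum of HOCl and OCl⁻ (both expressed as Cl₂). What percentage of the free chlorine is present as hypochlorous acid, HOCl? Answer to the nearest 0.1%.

[OCl⁻]/[HOCl] = 10^(pH − pKa) = 10^(7.16 − 7.47) = 10^-0.31 = 0.4898.
Fraction as HOCl = 1 / (1 + 0.4898) = 0.6712.

67.1%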